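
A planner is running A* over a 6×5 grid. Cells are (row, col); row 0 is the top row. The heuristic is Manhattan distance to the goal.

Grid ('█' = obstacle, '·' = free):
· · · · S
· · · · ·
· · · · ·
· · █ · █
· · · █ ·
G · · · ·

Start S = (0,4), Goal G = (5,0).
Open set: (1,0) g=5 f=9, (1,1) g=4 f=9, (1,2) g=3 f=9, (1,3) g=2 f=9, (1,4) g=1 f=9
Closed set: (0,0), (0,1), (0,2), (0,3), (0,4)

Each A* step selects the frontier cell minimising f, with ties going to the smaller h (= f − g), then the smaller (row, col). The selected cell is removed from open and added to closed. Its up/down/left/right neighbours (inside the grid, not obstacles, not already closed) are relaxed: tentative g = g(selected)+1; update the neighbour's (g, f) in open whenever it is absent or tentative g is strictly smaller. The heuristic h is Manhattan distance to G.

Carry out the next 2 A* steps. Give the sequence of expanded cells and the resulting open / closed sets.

step 1: expand (1,0) (f=9, h=4) → closed; open now [(1,1) g=4 f=9, (1,2) g=3 f=9, (1,3) g=2 f=9, (1,4) g=1 f=9, (2,0) g=6 f=9]
step 2: expand (2,0) (f=9, h=3) → closed; open now [(1,1) g=4 f=9, (1,2) g=3 f=9, (1,3) g=2 f=9, (1,4) g=1 f=9, (2,1) g=7 f=11, (3,0) g=7 f=9]

order=[(1,0) → (2,0)]; open=[(1,1) g=4 f=9, (1,2) g=3 f=9, (1,3) g=2 f=9, (1,4) g=1 f=9, (2,1) g=7 f=11, (3,0) g=7 f=9]; closed=[(0,0), (0,1), (0,2), (0,3), (0,4), (1,0), (2,0)]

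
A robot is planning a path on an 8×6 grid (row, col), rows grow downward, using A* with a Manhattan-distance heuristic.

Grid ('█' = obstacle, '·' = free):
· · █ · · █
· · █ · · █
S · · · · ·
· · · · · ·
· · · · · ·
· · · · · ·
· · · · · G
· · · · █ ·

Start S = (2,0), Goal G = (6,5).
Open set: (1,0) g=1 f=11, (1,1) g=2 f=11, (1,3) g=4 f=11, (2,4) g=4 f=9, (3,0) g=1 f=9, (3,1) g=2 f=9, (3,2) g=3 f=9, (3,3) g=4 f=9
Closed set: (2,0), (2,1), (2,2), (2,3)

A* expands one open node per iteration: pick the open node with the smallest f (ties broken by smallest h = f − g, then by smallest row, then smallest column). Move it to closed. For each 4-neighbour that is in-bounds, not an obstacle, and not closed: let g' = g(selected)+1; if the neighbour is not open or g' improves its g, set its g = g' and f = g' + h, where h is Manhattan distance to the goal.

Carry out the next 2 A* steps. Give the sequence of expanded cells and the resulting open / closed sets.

order=[(2,4) → (2,5)]; open=[(1,0) g=1 f=11, (1,1) g=2 f=11, (1,3) g=4 f=11, (1,4) g=5 f=11, (3,0) g=1 f=9, (3,1) g=2 f=9, (3,2) g=3 f=9, (3,3) g=4 f=9, (3,4) g=5 f=9, (3,5) g=6 f=9]; closed=[(2,0), (2,1), (2,2), (2,3), (2,4), (2,5)]

step 1: expand (2,4) (f=9, h=5) → closed; open now [(1,0) g=1 f=11, (1,1) g=2 f=11, (1,3) g=4 f=11, (1,4) g=5 f=11, (2,5) g=5 f=9, (3,0) g=1 f=9, (3,1) g=2 f=9, (3,2) g=3 f=9, (3,3) g=4 f=9, (3,4) g=5 f=9]
step 2: expand (2,5) (f=9, h=4) → closed; open now [(1,0) g=1 f=11, (1,1) g=2 f=11, (1,3) g=4 f=11, (1,4) g=5 f=11, (3,0) g=1 f=9, (3,1) g=2 f=9, (3,2) g=3 f=9, (3,3) g=4 f=9, (3,4) g=5 f=9, (3,5) g=6 f=9]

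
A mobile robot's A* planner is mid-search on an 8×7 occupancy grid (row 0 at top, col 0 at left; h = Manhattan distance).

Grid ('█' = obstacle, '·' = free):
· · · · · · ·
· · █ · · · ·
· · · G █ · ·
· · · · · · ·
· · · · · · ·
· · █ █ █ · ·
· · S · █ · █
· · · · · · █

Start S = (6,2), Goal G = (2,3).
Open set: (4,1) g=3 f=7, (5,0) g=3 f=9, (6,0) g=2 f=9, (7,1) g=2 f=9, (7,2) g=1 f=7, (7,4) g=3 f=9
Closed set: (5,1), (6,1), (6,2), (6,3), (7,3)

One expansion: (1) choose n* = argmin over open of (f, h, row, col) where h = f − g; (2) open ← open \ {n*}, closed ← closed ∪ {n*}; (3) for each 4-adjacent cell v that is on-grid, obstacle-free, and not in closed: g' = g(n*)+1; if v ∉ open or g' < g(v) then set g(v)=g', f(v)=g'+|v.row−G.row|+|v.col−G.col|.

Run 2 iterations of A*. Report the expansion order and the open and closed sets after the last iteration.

step 1: expand (4,1) (f=7, h=4) → closed; open now [(3,1) g=4 f=7, (4,0) g=4 f=9, (4,2) g=4 f=7, (5,0) g=3 f=9, (6,0) g=2 f=9, (7,1) g=2 f=9, (7,2) g=1 f=7, (7,4) g=3 f=9]
step 2: expand (3,1) (f=7, h=3) → closed; open now [(2,1) g=5 f=7, (3,0) g=5 f=9, (3,2) g=5 f=7, (4,0) g=4 f=9, (4,2) g=4 f=7, (5,0) g=3 f=9, (6,0) g=2 f=9, (7,1) g=2 f=9, (7,2) g=1 f=7, (7,4) g=3 f=9]

order=[(4,1) → (3,1)]; open=[(2,1) g=5 f=7, (3,0) g=5 f=9, (3,2) g=5 f=7, (4,0) g=4 f=9, (4,2) g=4 f=7, (5,0) g=3 f=9, (6,0) g=2 f=9, (7,1) g=2 f=9, (7,2) g=1 f=7, (7,4) g=3 f=9]; closed=[(3,1), (4,1), (5,1), (6,1), (6,2), (6,3), (7,3)]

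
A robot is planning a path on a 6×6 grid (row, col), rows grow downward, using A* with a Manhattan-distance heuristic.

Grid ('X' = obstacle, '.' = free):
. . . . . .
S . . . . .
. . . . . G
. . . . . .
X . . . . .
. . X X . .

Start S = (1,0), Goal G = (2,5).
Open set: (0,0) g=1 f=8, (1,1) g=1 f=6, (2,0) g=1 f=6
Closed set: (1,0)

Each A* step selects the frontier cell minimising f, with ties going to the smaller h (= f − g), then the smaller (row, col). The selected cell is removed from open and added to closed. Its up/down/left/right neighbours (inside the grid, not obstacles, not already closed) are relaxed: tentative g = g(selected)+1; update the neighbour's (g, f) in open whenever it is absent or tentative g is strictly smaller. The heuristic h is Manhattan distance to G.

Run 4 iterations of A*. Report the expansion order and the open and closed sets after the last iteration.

step 1: expand (1,1) (f=6, h=5) → closed; open now [(0,0) g=1 f=8, (0,1) g=2 f=8, (1,2) g=2 f=6, (2,0) g=1 f=6, (2,1) g=2 f=6]
step 2: expand (1,2) (f=6, h=4) → closed; open now [(0,0) g=1 f=8, (0,1) g=2 f=8, (0,2) g=3 f=8, (1,3) g=3 f=6, (2,0) g=1 f=6, (2,1) g=2 f=6, (2,2) g=3 f=6]
step 3: expand (1,3) (f=6, h=3) → closed; open now [(0,0) g=1 f=8, (0,1) g=2 f=8, (0,2) g=3 f=8, (0,3) g=4 f=8, (1,4) g=4 f=6, (2,0) g=1 f=6, (2,1) g=2 f=6, (2,2) g=3 f=6, (2,3) g=4 f=6]
step 4: expand (1,4) (f=6, h=2) → closed; open now [(0,0) g=1 f=8, (0,1) g=2 f=8, (0,2) g=3 f=8, (0,3) g=4 f=8, (0,4) g=5 f=8, (1,5) g=5 f=6, (2,0) g=1 f=6, (2,1) g=2 f=6, (2,2) g=3 f=6, (2,3) g=4 f=6, (2,4) g=5 f=6]

order=[(1,1) → (1,2) → (1,3) → (1,4)]; open=[(0,0) g=1 f=8, (0,1) g=2 f=8, (0,2) g=3 f=8, (0,3) g=4 f=8, (0,4) g=5 f=8, (1,5) g=5 f=6, (2,0) g=1 f=6, (2,1) g=2 f=6, (2,2) g=3 f=6, (2,3) g=4 f=6, (2,4) g=5 f=6]; closed=[(1,0), (1,1), (1,2), (1,3), (1,4)]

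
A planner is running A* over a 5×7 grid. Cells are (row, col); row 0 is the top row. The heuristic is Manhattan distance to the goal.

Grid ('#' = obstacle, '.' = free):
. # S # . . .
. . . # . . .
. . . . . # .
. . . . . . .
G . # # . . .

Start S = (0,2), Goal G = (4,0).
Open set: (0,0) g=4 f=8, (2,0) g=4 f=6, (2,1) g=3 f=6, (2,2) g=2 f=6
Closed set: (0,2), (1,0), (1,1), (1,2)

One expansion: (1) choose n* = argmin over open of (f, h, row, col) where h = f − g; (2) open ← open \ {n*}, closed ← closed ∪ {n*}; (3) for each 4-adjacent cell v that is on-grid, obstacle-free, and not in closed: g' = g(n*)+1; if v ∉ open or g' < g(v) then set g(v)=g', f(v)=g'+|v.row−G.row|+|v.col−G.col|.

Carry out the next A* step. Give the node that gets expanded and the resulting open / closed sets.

expanded=(2,0); open=[(0,0) g=4 f=8, (2,1) g=3 f=6, (2,2) g=2 f=6, (3,0) g=5 f=6]; closed=[(0,2), (1,0), (1,1), (1,2), (2,0)]

step 1: expand (2,0) (f=6, h=2) → closed; open now [(0,0) g=4 f=8, (2,1) g=3 f=6, (2,2) g=2 f=6, (3,0) g=5 f=6]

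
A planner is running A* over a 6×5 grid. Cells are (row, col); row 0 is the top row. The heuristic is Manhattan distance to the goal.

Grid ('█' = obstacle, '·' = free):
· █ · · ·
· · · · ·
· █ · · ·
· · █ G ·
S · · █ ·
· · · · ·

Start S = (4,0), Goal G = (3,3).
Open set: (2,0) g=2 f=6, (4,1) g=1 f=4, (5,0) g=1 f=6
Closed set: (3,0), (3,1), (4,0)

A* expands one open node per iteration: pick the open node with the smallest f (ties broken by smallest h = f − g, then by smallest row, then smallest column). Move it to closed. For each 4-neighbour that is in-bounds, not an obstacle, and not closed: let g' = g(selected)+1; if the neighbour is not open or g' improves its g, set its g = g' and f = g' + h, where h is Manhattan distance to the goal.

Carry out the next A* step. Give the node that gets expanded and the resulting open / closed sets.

step 1: expand (4,1) (f=4, h=3) → closed; open now [(2,0) g=2 f=6, (4,2) g=2 f=4, (5,0) g=1 f=6, (5,1) g=2 f=6]

expanded=(4,1); open=[(2,0) g=2 f=6, (4,2) g=2 f=4, (5,0) g=1 f=6, (5,1) g=2 f=6]; closed=[(3,0), (3,1), (4,0), (4,1)]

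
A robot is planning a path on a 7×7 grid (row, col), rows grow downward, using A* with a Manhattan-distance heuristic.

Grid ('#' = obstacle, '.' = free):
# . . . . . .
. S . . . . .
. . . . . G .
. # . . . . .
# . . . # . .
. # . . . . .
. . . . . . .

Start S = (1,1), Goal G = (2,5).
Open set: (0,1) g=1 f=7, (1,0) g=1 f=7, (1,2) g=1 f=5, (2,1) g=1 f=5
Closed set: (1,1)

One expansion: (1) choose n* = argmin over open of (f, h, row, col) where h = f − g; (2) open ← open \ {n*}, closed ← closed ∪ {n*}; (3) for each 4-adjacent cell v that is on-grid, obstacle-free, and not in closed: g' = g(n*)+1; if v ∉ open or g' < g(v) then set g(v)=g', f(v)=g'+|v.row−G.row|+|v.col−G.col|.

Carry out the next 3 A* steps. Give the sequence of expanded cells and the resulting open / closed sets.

step 1: expand (1,2) (f=5, h=4) → closed; open now [(0,1) g=1 f=7, (0,2) g=2 f=7, (1,0) g=1 f=7, (1,3) g=2 f=5, (2,1) g=1 f=5, (2,2) g=2 f=5]
step 2: expand (1,3) (f=5, h=3) → closed; open now [(0,1) g=1 f=7, (0,2) g=2 f=7, (0,3) g=3 f=7, (1,0) g=1 f=7, (1,4) g=3 f=5, (2,1) g=1 f=5, (2,2) g=2 f=5, (2,3) g=3 f=5]
step 3: expand (1,4) (f=5, h=2) → closed; open now [(0,1) g=1 f=7, (0,2) g=2 f=7, (0,3) g=3 f=7, (0,4) g=4 f=7, (1,0) g=1 f=7, (1,5) g=4 f=5, (2,1) g=1 f=5, (2,2) g=2 f=5, (2,3) g=3 f=5, (2,4) g=4 f=5]

order=[(1,2) → (1,3) → (1,4)]; open=[(0,1) g=1 f=7, (0,2) g=2 f=7, (0,3) g=3 f=7, (0,4) g=4 f=7, (1,0) g=1 f=7, (1,5) g=4 f=5, (2,1) g=1 f=5, (2,2) g=2 f=5, (2,3) g=3 f=5, (2,4) g=4 f=5]; closed=[(1,1), (1,2), (1,3), (1,4)]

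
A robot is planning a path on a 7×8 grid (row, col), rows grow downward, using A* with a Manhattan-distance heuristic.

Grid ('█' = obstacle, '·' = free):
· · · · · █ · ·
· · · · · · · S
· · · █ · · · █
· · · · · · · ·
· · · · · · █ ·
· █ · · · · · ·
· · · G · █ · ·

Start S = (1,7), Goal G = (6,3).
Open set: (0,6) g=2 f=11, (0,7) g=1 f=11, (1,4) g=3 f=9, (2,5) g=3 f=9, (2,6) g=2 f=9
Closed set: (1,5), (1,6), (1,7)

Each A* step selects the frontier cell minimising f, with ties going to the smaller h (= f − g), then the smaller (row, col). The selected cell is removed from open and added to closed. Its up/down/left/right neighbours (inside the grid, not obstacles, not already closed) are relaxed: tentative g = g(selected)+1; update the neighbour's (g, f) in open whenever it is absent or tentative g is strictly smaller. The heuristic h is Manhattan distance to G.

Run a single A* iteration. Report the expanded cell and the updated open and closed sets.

step 1: expand (1,4) (f=9, h=6) → closed; open now [(0,4) g=4 f=11, (0,6) g=2 f=11, (0,7) g=1 f=11, (1,3) g=4 f=9, (2,4) g=4 f=9, (2,5) g=3 f=9, (2,6) g=2 f=9]

expanded=(1,4); open=[(0,4) g=4 f=11, (0,6) g=2 f=11, (0,7) g=1 f=11, (1,3) g=4 f=9, (2,4) g=4 f=9, (2,5) g=3 f=9, (2,6) g=2 f=9]; closed=[(1,4), (1,5), (1,6), (1,7)]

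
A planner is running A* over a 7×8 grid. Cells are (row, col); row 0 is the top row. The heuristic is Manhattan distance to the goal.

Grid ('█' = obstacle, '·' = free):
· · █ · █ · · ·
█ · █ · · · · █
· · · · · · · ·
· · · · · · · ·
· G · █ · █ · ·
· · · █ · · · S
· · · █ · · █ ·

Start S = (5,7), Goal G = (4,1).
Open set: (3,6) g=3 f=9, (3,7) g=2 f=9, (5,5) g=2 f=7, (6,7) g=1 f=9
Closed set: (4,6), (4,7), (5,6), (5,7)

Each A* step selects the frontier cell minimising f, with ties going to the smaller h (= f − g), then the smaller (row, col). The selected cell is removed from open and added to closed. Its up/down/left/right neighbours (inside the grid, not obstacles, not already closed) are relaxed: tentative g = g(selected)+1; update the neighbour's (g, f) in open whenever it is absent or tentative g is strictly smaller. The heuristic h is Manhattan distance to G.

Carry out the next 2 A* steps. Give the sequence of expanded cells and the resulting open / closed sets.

step 1: expand (5,5) (f=7, h=5) → closed; open now [(3,6) g=3 f=9, (3,7) g=2 f=9, (5,4) g=3 f=7, (6,5) g=3 f=9, (6,7) g=1 f=9]
step 2: expand (5,4) (f=7, h=4) → closed; open now [(3,6) g=3 f=9, (3,7) g=2 f=9, (4,4) g=4 f=7, (6,4) g=4 f=9, (6,5) g=3 f=9, (6,7) g=1 f=9]

order=[(5,5) → (5,4)]; open=[(3,6) g=3 f=9, (3,7) g=2 f=9, (4,4) g=4 f=7, (6,4) g=4 f=9, (6,5) g=3 f=9, (6,7) g=1 f=9]; closed=[(4,6), (4,7), (5,4), (5,5), (5,6), (5,7)]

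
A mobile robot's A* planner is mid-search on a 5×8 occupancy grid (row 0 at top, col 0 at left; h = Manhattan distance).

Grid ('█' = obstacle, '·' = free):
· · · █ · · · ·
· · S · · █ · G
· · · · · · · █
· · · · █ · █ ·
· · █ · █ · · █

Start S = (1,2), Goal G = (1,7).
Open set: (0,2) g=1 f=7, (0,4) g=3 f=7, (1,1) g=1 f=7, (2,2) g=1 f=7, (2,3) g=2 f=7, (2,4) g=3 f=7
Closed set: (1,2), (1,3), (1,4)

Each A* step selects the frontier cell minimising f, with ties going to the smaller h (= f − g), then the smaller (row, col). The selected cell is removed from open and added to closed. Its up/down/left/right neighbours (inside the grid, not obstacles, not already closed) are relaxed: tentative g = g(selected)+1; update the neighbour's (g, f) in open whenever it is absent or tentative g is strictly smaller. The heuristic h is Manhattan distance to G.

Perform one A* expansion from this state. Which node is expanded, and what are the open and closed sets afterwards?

expanded=(0,4); open=[(0,2) g=1 f=7, (0,5) g=4 f=7, (1,1) g=1 f=7, (2,2) g=1 f=7, (2,3) g=2 f=7, (2,4) g=3 f=7]; closed=[(0,4), (1,2), (1,3), (1,4)]

step 1: expand (0,4) (f=7, h=4) → closed; open now [(0,2) g=1 f=7, (0,5) g=4 f=7, (1,1) g=1 f=7, (2,2) g=1 f=7, (2,3) g=2 f=7, (2,4) g=3 f=7]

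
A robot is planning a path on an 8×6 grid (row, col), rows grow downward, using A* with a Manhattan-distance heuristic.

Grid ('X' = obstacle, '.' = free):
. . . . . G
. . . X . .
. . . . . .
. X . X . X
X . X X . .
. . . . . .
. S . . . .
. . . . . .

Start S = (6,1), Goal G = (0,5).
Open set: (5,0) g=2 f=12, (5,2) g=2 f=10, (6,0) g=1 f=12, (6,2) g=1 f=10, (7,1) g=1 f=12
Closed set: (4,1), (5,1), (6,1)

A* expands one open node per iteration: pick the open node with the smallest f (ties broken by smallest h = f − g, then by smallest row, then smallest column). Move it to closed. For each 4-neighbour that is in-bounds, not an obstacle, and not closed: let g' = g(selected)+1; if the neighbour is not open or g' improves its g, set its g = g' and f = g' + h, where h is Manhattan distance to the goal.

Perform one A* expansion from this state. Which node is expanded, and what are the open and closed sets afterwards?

step 1: expand (5,2) (f=10, h=8) → closed; open now [(5,0) g=2 f=12, (5,3) g=3 f=10, (6,0) g=1 f=12, (6,2) g=1 f=10, (7,1) g=1 f=12]

expanded=(5,2); open=[(5,0) g=2 f=12, (5,3) g=3 f=10, (6,0) g=1 f=12, (6,2) g=1 f=10, (7,1) g=1 f=12]; closed=[(4,1), (5,1), (5,2), (6,1)]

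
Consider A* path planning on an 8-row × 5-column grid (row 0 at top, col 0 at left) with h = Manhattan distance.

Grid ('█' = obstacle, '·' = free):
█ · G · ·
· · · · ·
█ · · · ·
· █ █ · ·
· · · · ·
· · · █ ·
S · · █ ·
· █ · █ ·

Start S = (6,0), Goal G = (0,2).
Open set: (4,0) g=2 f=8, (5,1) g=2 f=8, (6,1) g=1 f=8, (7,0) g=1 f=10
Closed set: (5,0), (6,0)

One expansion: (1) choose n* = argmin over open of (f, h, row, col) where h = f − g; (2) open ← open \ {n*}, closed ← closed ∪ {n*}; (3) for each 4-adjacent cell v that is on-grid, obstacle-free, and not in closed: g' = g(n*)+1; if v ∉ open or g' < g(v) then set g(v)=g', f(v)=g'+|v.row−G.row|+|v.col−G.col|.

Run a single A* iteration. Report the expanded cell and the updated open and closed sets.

expanded=(4,0); open=[(3,0) g=3 f=8, (4,1) g=3 f=8, (5,1) g=2 f=8, (6,1) g=1 f=8, (7,0) g=1 f=10]; closed=[(4,0), (5,0), (6,0)]

step 1: expand (4,0) (f=8, h=6) → closed; open now [(3,0) g=3 f=8, (4,1) g=3 f=8, (5,1) g=2 f=8, (6,1) g=1 f=8, (7,0) g=1 f=10]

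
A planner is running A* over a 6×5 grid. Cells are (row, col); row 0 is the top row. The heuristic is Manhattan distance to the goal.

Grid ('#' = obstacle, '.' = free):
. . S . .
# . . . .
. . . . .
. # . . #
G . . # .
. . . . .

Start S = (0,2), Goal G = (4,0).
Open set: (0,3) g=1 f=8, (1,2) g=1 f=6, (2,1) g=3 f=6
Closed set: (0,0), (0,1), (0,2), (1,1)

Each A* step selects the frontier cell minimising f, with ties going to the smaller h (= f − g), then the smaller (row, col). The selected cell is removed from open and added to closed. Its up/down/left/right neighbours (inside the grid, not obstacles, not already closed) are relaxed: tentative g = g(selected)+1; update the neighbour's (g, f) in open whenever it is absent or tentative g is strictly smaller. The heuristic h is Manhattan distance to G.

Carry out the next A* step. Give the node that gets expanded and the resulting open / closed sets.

expanded=(2,1); open=[(0,3) g=1 f=8, (1,2) g=1 f=6, (2,0) g=4 f=6, (2,2) g=4 f=8]; closed=[(0,0), (0,1), (0,2), (1,1), (2,1)]

step 1: expand (2,1) (f=6, h=3) → closed; open now [(0,3) g=1 f=8, (1,2) g=1 f=6, (2,0) g=4 f=6, (2,2) g=4 f=8]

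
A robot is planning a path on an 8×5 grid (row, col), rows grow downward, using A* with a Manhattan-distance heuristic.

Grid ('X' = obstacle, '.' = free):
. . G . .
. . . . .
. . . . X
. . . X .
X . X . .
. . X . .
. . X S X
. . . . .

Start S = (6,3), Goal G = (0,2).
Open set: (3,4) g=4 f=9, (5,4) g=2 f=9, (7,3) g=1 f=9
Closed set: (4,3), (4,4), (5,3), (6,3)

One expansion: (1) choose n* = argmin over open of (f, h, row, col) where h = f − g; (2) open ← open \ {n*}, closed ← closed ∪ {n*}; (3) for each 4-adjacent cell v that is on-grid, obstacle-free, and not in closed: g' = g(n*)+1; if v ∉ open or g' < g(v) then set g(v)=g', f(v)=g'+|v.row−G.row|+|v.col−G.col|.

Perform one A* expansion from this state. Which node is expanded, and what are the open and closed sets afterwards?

step 1: expand (3,4) (f=9, h=5) → closed; open now [(5,4) g=2 f=9, (7,3) g=1 f=9]

expanded=(3,4); open=[(5,4) g=2 f=9, (7,3) g=1 f=9]; closed=[(3,4), (4,3), (4,4), (5,3), (6,3)]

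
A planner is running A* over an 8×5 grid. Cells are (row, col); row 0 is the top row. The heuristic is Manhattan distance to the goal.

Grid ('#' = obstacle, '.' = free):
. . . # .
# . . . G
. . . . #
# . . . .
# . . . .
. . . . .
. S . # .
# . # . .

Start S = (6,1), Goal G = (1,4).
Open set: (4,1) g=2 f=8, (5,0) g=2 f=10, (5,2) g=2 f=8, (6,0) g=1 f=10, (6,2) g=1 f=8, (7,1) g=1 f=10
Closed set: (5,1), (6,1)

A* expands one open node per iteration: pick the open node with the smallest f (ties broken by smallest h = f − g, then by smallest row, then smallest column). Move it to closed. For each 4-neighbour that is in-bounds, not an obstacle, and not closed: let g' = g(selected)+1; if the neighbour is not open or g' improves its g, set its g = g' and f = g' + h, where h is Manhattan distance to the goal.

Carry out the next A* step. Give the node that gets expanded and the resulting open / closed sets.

expanded=(4,1); open=[(3,1) g=3 f=8, (4,2) g=3 f=8, (5,0) g=2 f=10, (5,2) g=2 f=8, (6,0) g=1 f=10, (6,2) g=1 f=8, (7,1) g=1 f=10]; closed=[(4,1), (5,1), (6,1)]

step 1: expand (4,1) (f=8, h=6) → closed; open now [(3,1) g=3 f=8, (4,2) g=3 f=8, (5,0) g=2 f=10, (5,2) g=2 f=8, (6,0) g=1 f=10, (6,2) g=1 f=8, (7,1) g=1 f=10]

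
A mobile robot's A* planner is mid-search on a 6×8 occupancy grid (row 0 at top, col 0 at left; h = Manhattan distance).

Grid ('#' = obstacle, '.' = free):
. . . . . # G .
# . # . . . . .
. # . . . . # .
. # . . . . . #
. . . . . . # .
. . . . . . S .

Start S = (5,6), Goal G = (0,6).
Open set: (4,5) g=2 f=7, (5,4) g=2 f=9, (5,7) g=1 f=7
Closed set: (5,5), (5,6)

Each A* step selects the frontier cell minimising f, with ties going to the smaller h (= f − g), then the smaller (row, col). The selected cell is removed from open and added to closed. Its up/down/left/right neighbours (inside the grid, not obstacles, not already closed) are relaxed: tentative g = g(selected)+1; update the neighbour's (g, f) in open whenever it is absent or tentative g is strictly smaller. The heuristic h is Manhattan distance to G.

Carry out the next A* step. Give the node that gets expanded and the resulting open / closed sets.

step 1: expand (4,5) (f=7, h=5) → closed; open now [(3,5) g=3 f=7, (4,4) g=3 f=9, (5,4) g=2 f=9, (5,7) g=1 f=7]

expanded=(4,5); open=[(3,5) g=3 f=7, (4,4) g=3 f=9, (5,4) g=2 f=9, (5,7) g=1 f=7]; closed=[(4,5), (5,5), (5,6)]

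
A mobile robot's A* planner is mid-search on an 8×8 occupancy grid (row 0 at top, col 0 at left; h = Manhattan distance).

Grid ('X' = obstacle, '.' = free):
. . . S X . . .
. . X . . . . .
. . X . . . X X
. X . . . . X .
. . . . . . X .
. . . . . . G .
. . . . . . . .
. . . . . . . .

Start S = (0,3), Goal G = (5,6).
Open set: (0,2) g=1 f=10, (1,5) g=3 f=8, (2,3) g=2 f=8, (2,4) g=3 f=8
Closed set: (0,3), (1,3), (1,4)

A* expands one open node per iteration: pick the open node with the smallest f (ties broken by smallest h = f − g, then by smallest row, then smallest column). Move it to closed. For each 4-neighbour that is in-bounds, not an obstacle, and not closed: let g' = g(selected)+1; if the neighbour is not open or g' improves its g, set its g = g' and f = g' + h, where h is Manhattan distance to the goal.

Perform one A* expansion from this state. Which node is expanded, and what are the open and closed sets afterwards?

step 1: expand (1,5) (f=8, h=5) → closed; open now [(0,2) g=1 f=10, (0,5) g=4 f=10, (1,6) g=4 f=8, (2,3) g=2 f=8, (2,4) g=3 f=8, (2,5) g=4 f=8]

expanded=(1,5); open=[(0,2) g=1 f=10, (0,5) g=4 f=10, (1,6) g=4 f=8, (2,3) g=2 f=8, (2,4) g=3 f=8, (2,5) g=4 f=8]; closed=[(0,3), (1,3), (1,4), (1,5)]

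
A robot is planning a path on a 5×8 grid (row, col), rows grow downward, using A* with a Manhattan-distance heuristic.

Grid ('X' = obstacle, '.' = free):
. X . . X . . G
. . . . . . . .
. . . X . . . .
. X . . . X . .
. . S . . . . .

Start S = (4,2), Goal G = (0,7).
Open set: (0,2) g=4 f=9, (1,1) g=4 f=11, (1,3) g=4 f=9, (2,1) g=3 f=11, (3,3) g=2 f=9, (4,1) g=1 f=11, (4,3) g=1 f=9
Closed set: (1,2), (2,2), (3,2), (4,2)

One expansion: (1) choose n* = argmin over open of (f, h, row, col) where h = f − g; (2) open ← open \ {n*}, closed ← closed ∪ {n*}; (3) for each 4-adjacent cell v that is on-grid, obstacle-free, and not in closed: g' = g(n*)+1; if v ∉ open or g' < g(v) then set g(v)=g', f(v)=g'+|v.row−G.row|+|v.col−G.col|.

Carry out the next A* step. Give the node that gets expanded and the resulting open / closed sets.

step 1: expand (0,2) (f=9, h=5) → closed; open now [(0,3) g=5 f=9, (1,1) g=4 f=11, (1,3) g=4 f=9, (2,1) g=3 f=11, (3,3) g=2 f=9, (4,1) g=1 f=11, (4,3) g=1 f=9]

expanded=(0,2); open=[(0,3) g=5 f=9, (1,1) g=4 f=11, (1,3) g=4 f=9, (2,1) g=3 f=11, (3,3) g=2 f=9, (4,1) g=1 f=11, (4,3) g=1 f=9]; closed=[(0,2), (1,2), (2,2), (3,2), (4,2)]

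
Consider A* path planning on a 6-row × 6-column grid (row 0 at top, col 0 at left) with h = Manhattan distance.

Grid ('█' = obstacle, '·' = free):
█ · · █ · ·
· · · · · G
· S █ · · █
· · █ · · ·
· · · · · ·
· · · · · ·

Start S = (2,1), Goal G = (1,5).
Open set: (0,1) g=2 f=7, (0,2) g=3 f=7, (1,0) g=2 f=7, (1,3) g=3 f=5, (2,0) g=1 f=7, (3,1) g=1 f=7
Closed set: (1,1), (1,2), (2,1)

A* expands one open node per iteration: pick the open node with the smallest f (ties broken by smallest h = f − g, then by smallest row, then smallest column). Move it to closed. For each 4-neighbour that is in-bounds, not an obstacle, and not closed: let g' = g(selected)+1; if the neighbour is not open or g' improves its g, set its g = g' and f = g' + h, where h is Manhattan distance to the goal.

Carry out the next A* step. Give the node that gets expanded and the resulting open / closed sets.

step 1: expand (1,3) (f=5, h=2) → closed; open now [(0,1) g=2 f=7, (0,2) g=3 f=7, (1,0) g=2 f=7, (1,4) g=4 f=5, (2,0) g=1 f=7, (2,3) g=4 f=7, (3,1) g=1 f=7]

expanded=(1,3); open=[(0,1) g=2 f=7, (0,2) g=3 f=7, (1,0) g=2 f=7, (1,4) g=4 f=5, (2,0) g=1 f=7, (2,3) g=4 f=7, (3,1) g=1 f=7]; closed=[(1,1), (1,2), (1,3), (2,1)]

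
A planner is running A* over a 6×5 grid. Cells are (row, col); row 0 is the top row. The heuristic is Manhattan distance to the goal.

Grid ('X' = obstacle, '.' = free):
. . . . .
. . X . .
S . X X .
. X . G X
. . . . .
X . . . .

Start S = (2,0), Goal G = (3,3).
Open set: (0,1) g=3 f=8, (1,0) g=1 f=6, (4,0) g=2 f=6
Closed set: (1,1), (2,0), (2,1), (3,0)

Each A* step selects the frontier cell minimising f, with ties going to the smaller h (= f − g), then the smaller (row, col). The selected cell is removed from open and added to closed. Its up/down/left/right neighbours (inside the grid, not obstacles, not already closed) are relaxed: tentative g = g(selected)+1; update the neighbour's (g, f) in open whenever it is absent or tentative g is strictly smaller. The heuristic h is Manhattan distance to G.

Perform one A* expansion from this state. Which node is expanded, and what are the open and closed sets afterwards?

expanded=(4,0); open=[(0,1) g=3 f=8, (1,0) g=1 f=6, (4,1) g=3 f=6]; closed=[(1,1), (2,0), (2,1), (3,0), (4,0)]

step 1: expand (4,0) (f=6, h=4) → closed; open now [(0,1) g=3 f=8, (1,0) g=1 f=6, (4,1) g=3 f=6]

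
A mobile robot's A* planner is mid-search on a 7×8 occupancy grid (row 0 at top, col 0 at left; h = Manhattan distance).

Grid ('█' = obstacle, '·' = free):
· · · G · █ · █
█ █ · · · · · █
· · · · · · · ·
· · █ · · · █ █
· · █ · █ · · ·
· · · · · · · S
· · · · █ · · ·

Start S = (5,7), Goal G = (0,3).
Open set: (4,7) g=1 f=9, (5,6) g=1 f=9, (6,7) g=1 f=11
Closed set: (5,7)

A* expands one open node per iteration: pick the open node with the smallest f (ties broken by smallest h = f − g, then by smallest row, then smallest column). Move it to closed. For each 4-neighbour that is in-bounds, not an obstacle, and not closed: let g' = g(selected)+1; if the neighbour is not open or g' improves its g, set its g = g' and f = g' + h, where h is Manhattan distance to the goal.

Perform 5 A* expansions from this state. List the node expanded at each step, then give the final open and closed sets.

step 1: expand (4,7) (f=9, h=8) → closed; open now [(4,6) g=2 f=9, (5,6) g=1 f=9, (6,7) g=1 f=11]
step 2: expand (4,6) (f=9, h=7) → closed; open now [(4,5) g=3 f=9, (5,6) g=1 f=9, (6,7) g=1 f=11]
step 3: expand (4,5) (f=9, h=6) → closed; open now [(3,5) g=4 f=9, (5,5) g=4 f=11, (5,6) g=1 f=9, (6,7) g=1 f=11]
step 4: expand (3,5) (f=9, h=5) → closed; open now [(2,5) g=5 f=9, (3,4) g=5 f=9, (5,5) g=4 f=11, (5,6) g=1 f=9, (6,7) g=1 f=11]
step 5: expand (2,5) (f=9, h=4) → closed; open now [(1,5) g=6 f=9, (2,4) g=6 f=9, (2,6) g=6 f=11, (3,4) g=5 f=9, (5,5) g=4 f=11, (5,6) g=1 f=9, (6,7) g=1 f=11]

order=[(4,7) → (4,6) → (4,5) → (3,5) → (2,5)]; open=[(1,5) g=6 f=9, (2,4) g=6 f=9, (2,6) g=6 f=11, (3,4) g=5 f=9, (5,5) g=4 f=11, (5,6) g=1 f=9, (6,7) g=1 f=11]; closed=[(2,5), (3,5), (4,5), (4,6), (4,7), (5,7)]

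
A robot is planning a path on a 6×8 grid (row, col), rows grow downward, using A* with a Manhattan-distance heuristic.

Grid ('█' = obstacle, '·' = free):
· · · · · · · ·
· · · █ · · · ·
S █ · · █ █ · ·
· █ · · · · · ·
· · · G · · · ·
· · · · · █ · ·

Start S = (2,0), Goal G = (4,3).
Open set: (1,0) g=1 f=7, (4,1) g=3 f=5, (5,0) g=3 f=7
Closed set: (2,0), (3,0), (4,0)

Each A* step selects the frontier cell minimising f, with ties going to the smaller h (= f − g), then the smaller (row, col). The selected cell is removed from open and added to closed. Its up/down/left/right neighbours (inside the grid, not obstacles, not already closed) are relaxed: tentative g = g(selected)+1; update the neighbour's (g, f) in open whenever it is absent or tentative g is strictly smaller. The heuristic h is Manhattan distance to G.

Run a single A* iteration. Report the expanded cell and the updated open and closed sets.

step 1: expand (4,1) (f=5, h=2) → closed; open now [(1,0) g=1 f=7, (4,2) g=4 f=5, (5,0) g=3 f=7, (5,1) g=4 f=7]

expanded=(4,1); open=[(1,0) g=1 f=7, (4,2) g=4 f=5, (5,0) g=3 f=7, (5,1) g=4 f=7]; closed=[(2,0), (3,0), (4,0), (4,1)]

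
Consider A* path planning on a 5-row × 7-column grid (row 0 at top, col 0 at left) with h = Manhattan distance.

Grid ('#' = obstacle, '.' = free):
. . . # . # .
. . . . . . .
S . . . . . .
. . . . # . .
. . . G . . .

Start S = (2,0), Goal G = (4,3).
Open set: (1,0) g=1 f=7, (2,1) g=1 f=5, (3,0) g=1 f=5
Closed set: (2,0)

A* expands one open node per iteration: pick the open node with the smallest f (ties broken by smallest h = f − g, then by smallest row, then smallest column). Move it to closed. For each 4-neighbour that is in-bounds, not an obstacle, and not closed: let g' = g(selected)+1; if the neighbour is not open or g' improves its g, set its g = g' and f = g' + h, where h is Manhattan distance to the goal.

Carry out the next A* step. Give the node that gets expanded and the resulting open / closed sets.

expanded=(2,1); open=[(1,0) g=1 f=7, (1,1) g=2 f=7, (2,2) g=2 f=5, (3,0) g=1 f=5, (3,1) g=2 f=5]; closed=[(2,0), (2,1)]

step 1: expand (2,1) (f=5, h=4) → closed; open now [(1,0) g=1 f=7, (1,1) g=2 f=7, (2,2) g=2 f=5, (3,0) g=1 f=5, (3,1) g=2 f=5]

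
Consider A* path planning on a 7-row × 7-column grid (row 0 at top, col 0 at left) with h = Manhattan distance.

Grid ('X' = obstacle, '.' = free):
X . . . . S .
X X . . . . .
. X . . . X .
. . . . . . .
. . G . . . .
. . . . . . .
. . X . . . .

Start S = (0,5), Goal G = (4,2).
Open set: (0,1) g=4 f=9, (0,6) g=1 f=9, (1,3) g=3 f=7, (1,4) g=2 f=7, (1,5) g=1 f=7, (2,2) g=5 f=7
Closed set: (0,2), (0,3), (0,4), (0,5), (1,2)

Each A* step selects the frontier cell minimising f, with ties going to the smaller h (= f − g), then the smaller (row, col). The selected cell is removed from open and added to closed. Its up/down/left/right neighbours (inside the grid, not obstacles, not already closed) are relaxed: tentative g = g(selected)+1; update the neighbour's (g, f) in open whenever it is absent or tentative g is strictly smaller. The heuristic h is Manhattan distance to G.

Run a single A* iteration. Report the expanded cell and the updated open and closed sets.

step 1: expand (2,2) (f=7, h=2) → closed; open now [(0,1) g=4 f=9, (0,6) g=1 f=9, (1,3) g=3 f=7, (1,4) g=2 f=7, (1,5) g=1 f=7, (2,3) g=6 f=9, (3,2) g=6 f=7]

expanded=(2,2); open=[(0,1) g=4 f=9, (0,6) g=1 f=9, (1,3) g=3 f=7, (1,4) g=2 f=7, (1,5) g=1 f=7, (2,3) g=6 f=9, (3,2) g=6 f=7]; closed=[(0,2), (0,3), (0,4), (0,5), (1,2), (2,2)]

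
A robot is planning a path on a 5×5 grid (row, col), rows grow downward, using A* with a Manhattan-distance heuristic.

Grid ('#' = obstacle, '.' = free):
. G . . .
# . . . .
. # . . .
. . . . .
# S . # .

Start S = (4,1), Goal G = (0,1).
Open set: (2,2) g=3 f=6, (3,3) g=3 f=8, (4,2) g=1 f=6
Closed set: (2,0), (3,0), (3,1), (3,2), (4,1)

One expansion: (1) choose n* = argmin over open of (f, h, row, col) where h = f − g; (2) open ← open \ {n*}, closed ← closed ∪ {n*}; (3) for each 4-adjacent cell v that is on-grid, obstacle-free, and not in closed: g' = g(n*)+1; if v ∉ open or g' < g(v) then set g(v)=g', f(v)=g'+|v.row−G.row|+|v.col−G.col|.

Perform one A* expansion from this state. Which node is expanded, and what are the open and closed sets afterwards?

expanded=(2,2); open=[(1,2) g=4 f=6, (2,3) g=4 f=8, (3,3) g=3 f=8, (4,2) g=1 f=6]; closed=[(2,0), (2,2), (3,0), (3,1), (3,2), (4,1)]

step 1: expand (2,2) (f=6, h=3) → closed; open now [(1,2) g=4 f=6, (2,3) g=4 f=8, (3,3) g=3 f=8, (4,2) g=1 f=6]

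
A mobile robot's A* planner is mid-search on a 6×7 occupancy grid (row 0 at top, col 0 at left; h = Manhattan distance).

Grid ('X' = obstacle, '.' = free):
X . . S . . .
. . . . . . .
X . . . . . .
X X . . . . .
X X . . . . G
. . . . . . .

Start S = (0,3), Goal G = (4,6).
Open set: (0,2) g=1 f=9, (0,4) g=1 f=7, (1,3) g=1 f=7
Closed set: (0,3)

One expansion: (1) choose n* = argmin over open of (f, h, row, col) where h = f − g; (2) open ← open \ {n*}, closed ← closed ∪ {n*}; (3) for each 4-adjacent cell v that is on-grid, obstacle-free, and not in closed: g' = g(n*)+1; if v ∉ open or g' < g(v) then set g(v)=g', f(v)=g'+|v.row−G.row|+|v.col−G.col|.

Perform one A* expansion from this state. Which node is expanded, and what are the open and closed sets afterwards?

step 1: expand (0,4) (f=7, h=6) → closed; open now [(0,2) g=1 f=9, (0,5) g=2 f=7, (1,3) g=1 f=7, (1,4) g=2 f=7]

expanded=(0,4); open=[(0,2) g=1 f=9, (0,5) g=2 f=7, (1,3) g=1 f=7, (1,4) g=2 f=7]; closed=[(0,3), (0,4)]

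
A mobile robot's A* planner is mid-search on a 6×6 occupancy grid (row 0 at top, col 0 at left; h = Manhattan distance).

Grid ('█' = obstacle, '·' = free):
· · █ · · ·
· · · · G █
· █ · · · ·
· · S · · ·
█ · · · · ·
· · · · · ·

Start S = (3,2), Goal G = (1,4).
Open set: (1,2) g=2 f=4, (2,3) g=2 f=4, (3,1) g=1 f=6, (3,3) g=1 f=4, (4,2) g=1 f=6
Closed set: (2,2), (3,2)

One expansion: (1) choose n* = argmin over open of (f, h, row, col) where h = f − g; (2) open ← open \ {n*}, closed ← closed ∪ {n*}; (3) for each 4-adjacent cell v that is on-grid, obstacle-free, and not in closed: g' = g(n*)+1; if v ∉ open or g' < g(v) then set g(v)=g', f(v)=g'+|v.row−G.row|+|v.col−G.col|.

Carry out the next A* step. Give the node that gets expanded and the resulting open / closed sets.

step 1: expand (1,2) (f=4, h=2) → closed; open now [(1,1) g=3 f=6, (1,3) g=3 f=4, (2,3) g=2 f=4, (3,1) g=1 f=6, (3,3) g=1 f=4, (4,2) g=1 f=6]

expanded=(1,2); open=[(1,1) g=3 f=6, (1,3) g=3 f=4, (2,3) g=2 f=4, (3,1) g=1 f=6, (3,3) g=1 f=4, (4,2) g=1 f=6]; closed=[(1,2), (2,2), (3,2)]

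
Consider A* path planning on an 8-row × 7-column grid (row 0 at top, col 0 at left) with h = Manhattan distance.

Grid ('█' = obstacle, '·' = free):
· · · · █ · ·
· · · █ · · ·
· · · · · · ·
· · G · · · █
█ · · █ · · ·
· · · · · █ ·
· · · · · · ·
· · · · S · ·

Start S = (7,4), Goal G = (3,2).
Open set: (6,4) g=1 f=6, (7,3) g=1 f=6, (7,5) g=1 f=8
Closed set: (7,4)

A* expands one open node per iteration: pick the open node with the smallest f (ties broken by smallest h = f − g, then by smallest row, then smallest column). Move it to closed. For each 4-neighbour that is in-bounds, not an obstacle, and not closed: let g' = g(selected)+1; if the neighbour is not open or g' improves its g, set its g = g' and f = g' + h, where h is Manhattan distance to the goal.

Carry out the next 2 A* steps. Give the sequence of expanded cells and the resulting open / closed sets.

step 1: expand (6,4) (f=6, h=5) → closed; open now [(5,4) g=2 f=6, (6,3) g=2 f=6, (6,5) g=2 f=8, (7,3) g=1 f=6, (7,5) g=1 f=8]
step 2: expand (5,4) (f=6, h=4) → closed; open now [(4,4) g=3 f=6, (5,3) g=3 f=6, (6,3) g=2 f=6, (6,5) g=2 f=8, (7,3) g=1 f=6, (7,5) g=1 f=8]

order=[(6,4) → (5,4)]; open=[(4,4) g=3 f=6, (5,3) g=3 f=6, (6,3) g=2 f=6, (6,5) g=2 f=8, (7,3) g=1 f=6, (7,5) g=1 f=8]; closed=[(5,4), (6,4), (7,4)]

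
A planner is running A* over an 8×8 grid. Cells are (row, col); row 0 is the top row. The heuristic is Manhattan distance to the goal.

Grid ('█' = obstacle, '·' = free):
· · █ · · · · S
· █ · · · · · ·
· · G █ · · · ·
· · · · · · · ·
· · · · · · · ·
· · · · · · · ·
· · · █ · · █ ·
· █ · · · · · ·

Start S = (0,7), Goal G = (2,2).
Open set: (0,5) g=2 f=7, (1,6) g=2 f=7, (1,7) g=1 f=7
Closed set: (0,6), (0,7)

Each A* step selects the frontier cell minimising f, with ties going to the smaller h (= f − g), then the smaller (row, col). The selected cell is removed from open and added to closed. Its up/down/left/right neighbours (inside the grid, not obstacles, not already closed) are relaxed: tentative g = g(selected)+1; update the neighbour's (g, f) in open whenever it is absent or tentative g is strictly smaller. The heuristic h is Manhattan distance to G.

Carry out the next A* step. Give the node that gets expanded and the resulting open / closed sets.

step 1: expand (0,5) (f=7, h=5) → closed; open now [(0,4) g=3 f=7, (1,5) g=3 f=7, (1,6) g=2 f=7, (1,7) g=1 f=7]

expanded=(0,5); open=[(0,4) g=3 f=7, (1,5) g=3 f=7, (1,6) g=2 f=7, (1,7) g=1 f=7]; closed=[(0,5), (0,6), (0,7)]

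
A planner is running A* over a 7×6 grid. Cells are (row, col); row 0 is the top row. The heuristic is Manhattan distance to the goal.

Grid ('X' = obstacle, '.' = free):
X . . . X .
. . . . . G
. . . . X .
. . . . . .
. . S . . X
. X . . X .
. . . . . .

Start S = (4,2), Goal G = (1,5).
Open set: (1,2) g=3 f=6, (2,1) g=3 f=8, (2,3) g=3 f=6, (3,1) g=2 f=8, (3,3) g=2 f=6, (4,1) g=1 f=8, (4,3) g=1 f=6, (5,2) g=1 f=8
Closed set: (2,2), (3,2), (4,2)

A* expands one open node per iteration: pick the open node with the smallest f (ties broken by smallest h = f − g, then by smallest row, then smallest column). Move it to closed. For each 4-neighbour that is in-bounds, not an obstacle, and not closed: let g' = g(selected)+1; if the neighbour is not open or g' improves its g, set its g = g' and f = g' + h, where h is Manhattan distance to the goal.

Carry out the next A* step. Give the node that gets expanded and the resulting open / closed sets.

expanded=(1,2); open=[(0,2) g=4 f=8, (1,1) g=4 f=8, (1,3) g=4 f=6, (2,1) g=3 f=8, (2,3) g=3 f=6, (3,1) g=2 f=8, (3,3) g=2 f=6, (4,1) g=1 f=8, (4,3) g=1 f=6, (5,2) g=1 f=8]; closed=[(1,2), (2,2), (3,2), (4,2)]

step 1: expand (1,2) (f=6, h=3) → closed; open now [(0,2) g=4 f=8, (1,1) g=4 f=8, (1,3) g=4 f=6, (2,1) g=3 f=8, (2,3) g=3 f=6, (3,1) g=2 f=8, (3,3) g=2 f=6, (4,1) g=1 f=8, (4,3) g=1 f=6, (5,2) g=1 f=8]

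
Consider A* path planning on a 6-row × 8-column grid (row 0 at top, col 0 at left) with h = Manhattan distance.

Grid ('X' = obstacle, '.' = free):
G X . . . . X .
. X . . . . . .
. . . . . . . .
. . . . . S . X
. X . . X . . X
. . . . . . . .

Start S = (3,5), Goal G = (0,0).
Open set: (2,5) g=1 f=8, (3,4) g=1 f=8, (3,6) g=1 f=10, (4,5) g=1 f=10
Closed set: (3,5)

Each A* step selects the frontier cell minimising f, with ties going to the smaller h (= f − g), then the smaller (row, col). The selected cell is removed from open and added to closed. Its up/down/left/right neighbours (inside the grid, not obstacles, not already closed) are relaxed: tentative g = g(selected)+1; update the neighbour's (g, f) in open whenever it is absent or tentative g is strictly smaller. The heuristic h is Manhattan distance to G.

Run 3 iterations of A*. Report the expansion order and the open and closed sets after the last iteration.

step 1: expand (2,5) (f=8, h=7) → closed; open now [(1,5) g=2 f=8, (2,4) g=2 f=8, (2,6) g=2 f=10, (3,4) g=1 f=8, (3,6) g=1 f=10, (4,5) g=1 f=10]
step 2: expand (1,5) (f=8, h=6) → closed; open now [(0,5) g=3 f=8, (1,4) g=3 f=8, (1,6) g=3 f=10, (2,4) g=2 f=8, (2,6) g=2 f=10, (3,4) g=1 f=8, (3,6) g=1 f=10, (4,5) g=1 f=10]
step 3: expand (0,5) (f=8, h=5) → closed; open now [(0,4) g=4 f=8, (1,4) g=3 f=8, (1,6) g=3 f=10, (2,4) g=2 f=8, (2,6) g=2 f=10, (3,4) g=1 f=8, (3,6) g=1 f=10, (4,5) g=1 f=10]

order=[(2,5) → (1,5) → (0,5)]; open=[(0,4) g=4 f=8, (1,4) g=3 f=8, (1,6) g=3 f=10, (2,4) g=2 f=8, (2,6) g=2 f=10, (3,4) g=1 f=8, (3,6) g=1 f=10, (4,5) g=1 f=10]; closed=[(0,5), (1,5), (2,5), (3,5)]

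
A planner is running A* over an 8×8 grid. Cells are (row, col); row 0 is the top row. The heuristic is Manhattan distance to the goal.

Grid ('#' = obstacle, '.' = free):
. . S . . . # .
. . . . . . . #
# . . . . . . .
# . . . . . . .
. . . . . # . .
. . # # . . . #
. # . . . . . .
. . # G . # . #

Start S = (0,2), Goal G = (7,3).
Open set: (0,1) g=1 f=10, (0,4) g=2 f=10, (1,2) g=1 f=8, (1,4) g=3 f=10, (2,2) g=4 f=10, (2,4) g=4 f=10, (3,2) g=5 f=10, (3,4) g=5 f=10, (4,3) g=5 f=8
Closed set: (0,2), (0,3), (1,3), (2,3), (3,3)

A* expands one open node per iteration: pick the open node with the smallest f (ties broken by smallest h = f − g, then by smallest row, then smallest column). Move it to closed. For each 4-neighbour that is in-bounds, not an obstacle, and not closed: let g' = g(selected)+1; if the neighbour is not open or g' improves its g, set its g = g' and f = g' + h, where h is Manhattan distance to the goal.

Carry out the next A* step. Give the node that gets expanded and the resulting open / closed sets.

expanded=(4,3); open=[(0,1) g=1 f=10, (0,4) g=2 f=10, (1,2) g=1 f=8, (1,4) g=3 f=10, (2,2) g=4 f=10, (2,4) g=4 f=10, (3,2) g=5 f=10, (3,4) g=5 f=10, (4,2) g=6 f=10, (4,4) g=6 f=10]; closed=[(0,2), (0,3), (1,3), (2,3), (3,3), (4,3)]

step 1: expand (4,3) (f=8, h=3) → closed; open now [(0,1) g=1 f=10, (0,4) g=2 f=10, (1,2) g=1 f=8, (1,4) g=3 f=10, (2,2) g=4 f=10, (2,4) g=4 f=10, (3,2) g=5 f=10, (3,4) g=5 f=10, (4,2) g=6 f=10, (4,4) g=6 f=10]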